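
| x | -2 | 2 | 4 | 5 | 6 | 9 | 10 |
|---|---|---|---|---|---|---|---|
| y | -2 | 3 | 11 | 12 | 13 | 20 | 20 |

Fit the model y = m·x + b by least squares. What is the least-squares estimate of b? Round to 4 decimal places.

b = 1.4646

The normal equations are: 266·m + 34·b = 572;  34·m + 7·b = 77.
(Σx·x = 266, Σx = 34, Σ1 = 7, Σx·y = 572, Σy = 77.)
det = 266·7 − 34² = 706.
m = (572·7 − 34·77)/706 = 693/353; b = (266·77 − 34·572)/706 = 517/353.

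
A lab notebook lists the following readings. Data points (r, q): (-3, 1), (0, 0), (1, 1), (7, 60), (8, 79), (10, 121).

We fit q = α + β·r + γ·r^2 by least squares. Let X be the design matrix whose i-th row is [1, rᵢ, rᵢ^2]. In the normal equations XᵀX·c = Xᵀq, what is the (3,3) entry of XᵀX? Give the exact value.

Row 3 ↔ basis r^2, column 3 ↔ basis r^2, so (XᵀX)_{3,3} = Σᵢ (r^2)·(r^2) = (9)·(9) + (0)·(0) + (1)·(1) + (49)·(49) + (64)·(64) + (100)·(100) = 16579.

16579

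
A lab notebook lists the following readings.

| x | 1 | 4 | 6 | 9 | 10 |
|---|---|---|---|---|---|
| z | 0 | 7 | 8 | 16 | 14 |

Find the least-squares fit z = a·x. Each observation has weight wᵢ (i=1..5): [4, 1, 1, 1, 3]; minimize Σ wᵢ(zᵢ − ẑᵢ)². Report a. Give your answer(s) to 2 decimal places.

a = 1.46

The normal system AᵀWA·[a]ᵀ = AᵀWz is [[437]]·[a]ᵀ = [640]ᵀ.
Hence a = 640 / 437 ≈ 1.46453.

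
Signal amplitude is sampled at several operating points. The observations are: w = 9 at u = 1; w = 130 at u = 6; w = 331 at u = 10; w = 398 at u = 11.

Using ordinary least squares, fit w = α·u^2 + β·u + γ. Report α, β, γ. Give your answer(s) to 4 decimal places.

α = 2.9416, β = 3.5217, γ = 2.6161

XᵀX·[α, β, γ]ᵀ = Xᵀw reads: 25938·α + 2548·β + 258·γ = 85947;  2548·α + 258·β + 28·γ = 8477;  258·α + 28·β + 4·γ = 868.
(Σu^2·u^2 = 25938, Σu^2·u = 2548, Σu^2 = 258, Σu·u = 258, Σu = 28, Σ1 = 4, Σu^2·w = 85947, Σu·w = 8477, Σw = 868.)
Inverting the 3×3 Gram matrix, [α, β, γ]ᵀ = [7604/2585, 18207/5170, 2705/1034]ᵀ.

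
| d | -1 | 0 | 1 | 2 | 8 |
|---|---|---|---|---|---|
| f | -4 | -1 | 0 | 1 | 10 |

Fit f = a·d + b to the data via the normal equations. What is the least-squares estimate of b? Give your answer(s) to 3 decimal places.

b = -1.760

With design matrix X, XᵀX = [[70, 10]; [10, 5]] and Xᵀf = [86, 6]ᵀ.
Determinant 70·5 − 10² = 250.
a = (86·5 − 10·6)/250 = 37/25; b = (70·6 − 10·86)/250 = -44/25.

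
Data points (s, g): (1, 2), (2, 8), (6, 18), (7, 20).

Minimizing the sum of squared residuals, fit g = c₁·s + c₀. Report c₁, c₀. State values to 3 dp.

Setting ∂/∂c₁ … = 0 gives: 90·c₁ + 16·c₀ = 266;  16·c₁ + 4·c₀ = 48.
(Σs·s = 90, Σs = 16, Σ1 = 4, Σs·g = 266, Σg = 48.)
Eliminating c₀: 4·(row 1) − 16·(row 2) gives 104·c₁ = 4·266 − 16·48 = 296, so c₁ = 37/13.
Then c₀ = (48 − 16·(37/13))/4 = 8/13.

c₁ = 2.846, c₀ = 0.615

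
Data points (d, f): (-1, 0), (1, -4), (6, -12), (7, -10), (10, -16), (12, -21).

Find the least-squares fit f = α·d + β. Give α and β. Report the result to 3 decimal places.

From the data, Σd·d = 331, Σd = 35, Σ1 = 6.
Right-hand side: Σd·f = -558, Σf = -63.
Normal equations: [[331, 35]; [35, 6]]·[α, β]ᵀ = [-558, -63]ᵀ.
det = 331·6 − 35² = 761.
α = ((-558)·6 − 35·(-63))/761 = -1143/761; β = (331·(-63) − 35·(-558))/761 = -1323/761.

α = -1.502, β = -1.739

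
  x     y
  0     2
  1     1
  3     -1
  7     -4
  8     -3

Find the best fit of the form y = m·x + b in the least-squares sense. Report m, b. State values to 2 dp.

With design matrix A, AᵀA = [[123, 19]; [19, 5]] and Aᵀy = [-54, -5]ᵀ.
Determinant 123·5 − 19² = 254.
m = ((-54)·5 − 19·(-5))/254 = -175/254; b = (123·(-5) − 19·(-54))/254 = 411/254.

m = -0.69, b = 1.62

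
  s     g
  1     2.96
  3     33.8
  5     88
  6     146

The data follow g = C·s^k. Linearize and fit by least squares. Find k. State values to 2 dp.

Taking logs, ln g = k·ln s + ln C, so regress ln g on ln s.
Σln s = 4.4998, Σ(ln s)² = 7.0076, Σln g = 14.0666, Σln s·ln g = 20.0030.
Equations: 7.0076·k + 4.4998·ln C = 20.0030;  4.4998·k + 4·ln C = 14.0666.
Slope k = (n·Σln s·ln g − Σln s·Σln g)/(n·Σ(ln s)² − (Σln s)²) = (4·20.0030 − 4.4998·14.0666)/7.7823 = 2.14785; ln C = (Σln g − k·Σln s)/n = 1.10042.

k = 2.15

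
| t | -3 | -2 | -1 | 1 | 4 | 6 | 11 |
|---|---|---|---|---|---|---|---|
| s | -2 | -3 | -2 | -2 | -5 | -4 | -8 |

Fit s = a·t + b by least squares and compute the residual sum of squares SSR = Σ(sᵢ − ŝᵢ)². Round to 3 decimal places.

The normal system MᵀM·[a, b]ᵀ = Mᵀs is [[188, 16]; [16, 7]]·[a, b]ᵀ = [-120, -26]ᵀ.
Eliminating b: 7·(row 1) − 16·(row 2) gives 1060·a = 7·(-120) − 16·(-26) = -424, so a = -2/5.
Then b = ((-26) − 16·(-2/5))/7 = -14/5.
Residuals: -2/5, -1, 2/5, 6/5, -3/5, 6/5, -4/5; SSR = 26/5.

SSR = 5.200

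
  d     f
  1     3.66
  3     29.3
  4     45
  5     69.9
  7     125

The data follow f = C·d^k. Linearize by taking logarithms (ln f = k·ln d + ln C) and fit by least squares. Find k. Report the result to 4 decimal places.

k = 1.8150

Let Y = ln f. Fitting Y = k·ln d + ln C by least squares:
Σln d = 6.0403, Σ(ln d)² = 9.5056, Σln f = 17.5571, Σln d·ln f = 25.2187.
Equations: 9.5056·k + 6.0403·ln C = 25.2187;  6.0403·k + 5·ln C = 17.5571.
Slope k = (n·Σln d·ln f − Σln d·Σln f)/(n·Σ(ln d)² − (Σln d)²) = (5·25.2187 − 6.0403·17.5571)/11.0434 = 1.81502; ln C = (Σln f − k·Σln d)/n = 1.31878.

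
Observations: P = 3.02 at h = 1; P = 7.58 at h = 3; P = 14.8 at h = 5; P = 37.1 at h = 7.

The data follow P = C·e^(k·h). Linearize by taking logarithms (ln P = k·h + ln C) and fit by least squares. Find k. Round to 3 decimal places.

Linearized form: ln P = k·h + ln C. From the 4 transformed points,
XᵀX = [[84.0000, 16.0000]; [16.0000, 4]], rhs = [45.9503, 9.4390]ᵀ  (here Σh = 16.0000, Σ(h)² = 84.0000, Σln P = 9.4390, Σh·ln P = 45.9503).
Solving (det = 80.0000): k = 0.40971, ln C = 0.72091.

k = 0.410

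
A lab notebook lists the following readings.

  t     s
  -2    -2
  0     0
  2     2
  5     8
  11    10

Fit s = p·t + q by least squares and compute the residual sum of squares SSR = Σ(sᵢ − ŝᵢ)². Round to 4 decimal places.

SSR = 9.1440

Normal-equation sums: Σt·t = 154, Σt = 16, Σ1 = 5.
For Xᵀs: Σt·s = 158, Σs = 18.
Δ = 154·5 − 16² = 514.
p = (158·5 − 16·18)/514 = 251/257; q = (154·18 − 16·158)/514 = 122/257.
Residuals: -134/257, -122/257, -110/257, 679/257, -313/257; SSR = 2350/257.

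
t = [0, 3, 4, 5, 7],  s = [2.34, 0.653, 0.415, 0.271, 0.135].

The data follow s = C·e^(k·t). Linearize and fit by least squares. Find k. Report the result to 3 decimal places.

Linearized form: ln s = k·t + ln C. From the 5 transformed points,
AᵀA = [[99.0000, 19.0000]; [19.0000, 5]], rhs = [-25.3420, -3.7636]ᵀ  (here Σt = 19.0000, Σ(t)² = 99.0000, Σln s = -3.7636, Σt·ln s = -25.3420).
Solving (det = 134.0000): k = -0.41195, ln C = 0.81268.

k = -0.412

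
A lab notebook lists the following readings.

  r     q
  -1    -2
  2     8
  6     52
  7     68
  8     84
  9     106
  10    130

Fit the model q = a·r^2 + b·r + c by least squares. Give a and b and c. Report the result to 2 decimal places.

Setting ∂/∂a … = 0 gives: 24371·a + 2807·b + 335·c = 32196;  2807·a + 335·b + 41·c = 3732;  335·a + 41·b + 7·c = 446.
(Σr^2·r^2 = 24371, Σr^2·r = 2807, Σr^2 = 335, Σr·r = 335, Σr = 41, Σ1 = 7, Σr^2·q = 32196, Σr·q = 3732, Σq = 446.)
Inverting the 3×3 Gram matrix, [a, b, c]ᵀ = [48629/45043, 98577/45043, -34742/45043]ᵀ.

a = 1.08, b = 2.19, c = -0.77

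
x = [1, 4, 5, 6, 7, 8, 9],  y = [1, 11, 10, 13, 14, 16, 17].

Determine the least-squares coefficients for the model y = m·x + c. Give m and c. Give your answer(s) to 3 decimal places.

The normal equations are: 272·m + 40·c = 552;  40·m + 7·c = 82.
det = 272·7 − 40² = 304.
m = (552·7 − 40·82)/304 = 73/38; c = (272·82 − 40·552)/304 = 14/19.

m = 1.921, c = 0.737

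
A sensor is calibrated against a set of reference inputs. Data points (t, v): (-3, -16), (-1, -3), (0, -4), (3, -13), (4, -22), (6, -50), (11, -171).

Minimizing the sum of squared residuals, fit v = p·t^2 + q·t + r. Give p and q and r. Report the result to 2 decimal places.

Entries of XᵀX: Σt^2·t^2 = 16356, Σt^2·t = 1610, Σt^2 = 192, Σt·t = 192, Σt = 20, Σ1 = 7.
Moment sums: Σt^2·v = -23107, Σt·v = -2257, Σv = -279.
Inverting the 3×3 Gram matrix, [p, q, r]ᵀ = [-1871121/1291138, 750307/1291138, -1141315/645569]ᵀ.

p = -1.45, q = 0.58, r = -1.77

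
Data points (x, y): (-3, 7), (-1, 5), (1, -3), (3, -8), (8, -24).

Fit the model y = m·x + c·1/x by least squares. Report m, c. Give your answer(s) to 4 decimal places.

m = -2.8732, c = -0.7302

Setting ∂/∂m … = 0 gives: 84·m + 5·c = -245;  5·m + (1289/576)·c = -16.
(Σx·x = 84, Σx·1/x = 5, Σ1/x·1/x = 1289/576, Σx·y = -245, Σ1/x·y = -16.)
Δ = 84·(1289/576) − 5² = 7823/48.
m = ((-245)·(1289/576) − 5·(-16))/(7823/48) = -269725/93876; c = (84·(-16) − 5·(-245))/(7823/48) = -5712/7823.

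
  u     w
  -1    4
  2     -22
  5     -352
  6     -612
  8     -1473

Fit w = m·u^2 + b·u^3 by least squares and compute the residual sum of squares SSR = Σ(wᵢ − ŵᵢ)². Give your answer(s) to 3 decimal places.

SSR = 5.141

From the data, Σu^2·u^2 = 6034, Σu^2·u^3 = 43700, Σu^3·u^3 = 324490.
And Σu^2·w = -125188, Σu^3·w = -930548.
Determinant 6034·324490 − 43700² = 48282660.
m = ((-125188)·324490 − 43700·(-930548))/48282660 = 237186/268237; b = (6034·(-930548) − 43700·(-125188))/48282660 = -4005862/1341185.
Residuals: 172948/1341185, -2202894/1341185, -202524/268237, 1767492/1341185, -463681/1341185; SSR = 6894709/1341185.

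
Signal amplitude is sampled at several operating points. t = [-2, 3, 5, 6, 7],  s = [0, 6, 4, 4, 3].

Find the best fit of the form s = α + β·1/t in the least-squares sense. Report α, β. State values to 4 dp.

From the data, Σ1 = 5, Σ1/t = 12/35, Σ1/t·1/t = 9907/22050.
And Σs = 17, Σ1/t·s = 409/105.
So MᵀM·[α, β]ᵀ = Mᵀs: [[5, 12/35]; [12/35, 9907/22050]]·[α, β]ᵀ = [17, 409/105]ᵀ.
Eliminating β: (9907/22050)·(row 1) − (12/35)·(row 2) gives (46943/22050)·α = (9907/22050)·17 − (12/35)·(409/105) = 19853/3150, so α = 138971/46943.
Then β = ((409/105) − (12/35)·(138971/46943))/(9907/22050) = 300930/46943.

α = 2.9604, β = 6.4105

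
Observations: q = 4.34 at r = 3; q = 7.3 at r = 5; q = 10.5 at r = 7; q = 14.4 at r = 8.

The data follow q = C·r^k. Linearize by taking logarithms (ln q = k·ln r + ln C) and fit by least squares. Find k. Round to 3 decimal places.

With ln qᵢ as the transformed response and ln rᵢ as the regressor:
XᵀX = [[11.9079, 6.7334]; [6.7334, 4]], rhs = [14.9339, 8.4744]ᵀ  (here Σln r = 6.7334, Σ(ln r)² = 11.9079, Σln q = 8.4744, Σln r·ln q = 14.9339).
Δ = 11.9079·4 − (6.7334)² = 2.2928; k = (14.9339·4 − 6.7334·8.4744)/2.2928 = 1.16640, ln C = (11.9079·8.4744 − 6.7334·14.9339)/2.2928 = 0.15512.

k = 1.166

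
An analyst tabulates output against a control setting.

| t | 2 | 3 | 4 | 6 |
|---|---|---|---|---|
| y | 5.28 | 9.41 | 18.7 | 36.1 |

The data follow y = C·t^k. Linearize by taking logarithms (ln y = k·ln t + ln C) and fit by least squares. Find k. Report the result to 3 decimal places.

k = 1.791

Taking logs, ln y = k·ln t + ln C, so regress ln y on ln t.
Over the data: Σln t = 4.9698, Σ(ln t)² = 6.8196, Σln y = 10.4205, Σln t·ln y = 14.1018.
Normal system: [[6.8196, 4.9698]; [4.9698, 4]]·[k, ln C]ᵀ = [14.1018, 10.4205]ᵀ.
Solving (det = 2.5794): k = 1.79071, ln C = 0.38025.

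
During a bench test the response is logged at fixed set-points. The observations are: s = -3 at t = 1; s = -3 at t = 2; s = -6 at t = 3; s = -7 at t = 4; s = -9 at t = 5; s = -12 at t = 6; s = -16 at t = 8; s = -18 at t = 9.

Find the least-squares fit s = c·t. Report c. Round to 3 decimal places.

XᵀX·[c]ᵀ = Xᵀs reads: 236·c = -462.
Hence c = -462 / 236 ≈ -1.95763.

c = -1.958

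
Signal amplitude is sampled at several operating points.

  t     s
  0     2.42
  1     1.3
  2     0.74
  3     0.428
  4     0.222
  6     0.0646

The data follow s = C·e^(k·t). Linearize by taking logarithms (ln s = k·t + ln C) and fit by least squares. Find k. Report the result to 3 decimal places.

k = -0.601

With ln sᵢ as the transformed response and tᵢ as the regressor:
Σt = 16.0000, Σ(t)² = 66.0000, Σln s = -4.2482, Σt·ln s = -25.3433.
Equations: 66.0000·k + 16.0000·ln C = -25.3433;  16.0000·k + 6·ln C = -4.2482.
Δ = 66.0000·6 − (16.0000)² = 140.0000; k = (-25.3433·6 − 16.0000·-4.2482)/140.0000 = -0.60063, ln C = (66.0000·-4.2482 − 16.0000·-25.3433)/140.0000 = 0.89364.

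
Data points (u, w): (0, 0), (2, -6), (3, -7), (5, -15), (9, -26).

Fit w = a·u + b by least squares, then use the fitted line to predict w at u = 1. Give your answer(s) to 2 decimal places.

ŵ = -2.62

Setting ∂/∂a … = 0 gives: 119·a + 19·b = -342;  19·a + 5·b = -54.
Eliminating b: 5·(row 1) − 19·(row 2) gives 234·a = 5·(-342) − 19·(-54) = -684, so a = -38/13.
Then b = ((-54) − 19·(-38/13))/5 = 4/13.
At u = 1: ŵ = (-38/13)·(1) + (4/13)·(1) = -34/13.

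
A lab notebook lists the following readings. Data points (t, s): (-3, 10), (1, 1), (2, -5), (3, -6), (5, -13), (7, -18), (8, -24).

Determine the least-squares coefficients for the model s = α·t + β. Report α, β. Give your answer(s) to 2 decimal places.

α = -3.04, β = 2.12

MᵀM·[α, β]ᵀ = Mᵀs reads: 161·α + 23·β = -440;  23·α + 7·β = -55.
Eliminating β: 7·(row 1) − 23·(row 2) gives 598·α = 7·(-440) − 23·(-55) = -1815, so α = -1815/598.
Then β = ((-55) − 23·(-1815/598))/7 = 55/26.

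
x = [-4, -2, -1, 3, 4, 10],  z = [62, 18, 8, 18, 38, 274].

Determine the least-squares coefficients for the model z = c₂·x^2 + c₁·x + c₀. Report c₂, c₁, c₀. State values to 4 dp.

c₂ = 3.0393, c₁ = -3.0702, c₀ = 0.8285

Entries of MᵀM: Σx^2·x^2 = 10610, Σx^2·x = 1018, Σx^2 = 146, Σx·x = 146, Σx = 10, Σ1 = 6.
Right-hand side: Σx^2·z = 29242, Σx·z = 2654, Σz = 418.
Normal equations: [[10610, 1018, 146]; [1018, 146, 10]; [146, 10, 6]]·[c₂, c₁, c₀]ᵀ = [29242, 2654, 418]ᵀ.
Solving the 3×3 system (Gaussian elimination) gives c₂ = 59387/19540, c₁ = -59991/19540, c₀ = 4047/4885.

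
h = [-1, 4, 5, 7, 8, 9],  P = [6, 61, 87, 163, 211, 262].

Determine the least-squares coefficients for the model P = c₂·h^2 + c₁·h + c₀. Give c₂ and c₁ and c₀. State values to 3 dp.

c₂ = 2.978, c₁ = 1.802, c₀ = 4.904

Normal-equation sums: Σh^2·h^2 = 13940, Σh^2·h = 1772, Σh^2 = 236, Σh·h = 236, Σh = 32, Σ1 = 6.
Moment sums: Σh^2·P = 45870, Σh·P = 5860, ΣP = 790.
Inverting the 3×3 Gram matrix, [c₂, c₁, c₀]ᵀ = [6505/2184, 3935/2184, 255/52]ᵀ.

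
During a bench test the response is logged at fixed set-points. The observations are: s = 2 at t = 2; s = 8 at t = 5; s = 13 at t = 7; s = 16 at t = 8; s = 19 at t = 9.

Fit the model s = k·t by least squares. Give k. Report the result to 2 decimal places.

k = 1.95

Entries of MᵀM: Σt·t = 223.
Right-hand side: Σt·s = 434.
k = 434/223 = 1.94619.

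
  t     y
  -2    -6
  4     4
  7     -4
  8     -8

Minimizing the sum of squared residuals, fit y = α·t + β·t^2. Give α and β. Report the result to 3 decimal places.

α = 2.492, β = -0.434

Compute the Gram sums: Σt·t = 133, Σt·t^2 = 911, Σt^2·t^2 = 6769.
Moment sums: Σt·y = -64, Σt^2·y = -668.
det = 133·6769 − 911² = 70356.
α = ((-64)·6769 − 911·(-668))/70356 = 14611/5863; β = (133·(-668) − 911·(-64))/70356 = -2545/5863.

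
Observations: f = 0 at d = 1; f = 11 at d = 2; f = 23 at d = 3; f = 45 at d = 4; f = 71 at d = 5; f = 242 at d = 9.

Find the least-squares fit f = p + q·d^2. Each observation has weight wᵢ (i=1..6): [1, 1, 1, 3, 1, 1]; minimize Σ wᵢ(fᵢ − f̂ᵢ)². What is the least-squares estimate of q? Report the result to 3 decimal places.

q = 3.021

Setting ∂/∂p … = 0 gives: 8·p + 168·q = 482;  168·p + 8052·q = 23788.
Eliminating q: 8052·(row 1) − 168·(row 2) gives 36192·p = 8052·482 − 168·23788 = -115320, so p = -4805/1508.
Then q = (23788 − 168·(-4805/1508))/8052 = 6833/2262.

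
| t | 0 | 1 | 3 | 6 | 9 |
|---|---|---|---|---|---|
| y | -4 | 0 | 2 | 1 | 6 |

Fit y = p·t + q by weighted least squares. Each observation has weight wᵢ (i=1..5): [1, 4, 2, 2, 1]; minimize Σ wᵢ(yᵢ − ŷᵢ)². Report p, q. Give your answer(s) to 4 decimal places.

XᵀWX·[p, q]ᵀ = XᵀWy reads: 175·p + 31·q = 78;  31·p + 10·q = 8.
Δ = 175·10 − 31² = 789.
p = (78·10 − 31·8)/789 = 532/789; q = (175·8 − 31·78)/789 = -1018/789.

p = 0.6743, q = -1.2902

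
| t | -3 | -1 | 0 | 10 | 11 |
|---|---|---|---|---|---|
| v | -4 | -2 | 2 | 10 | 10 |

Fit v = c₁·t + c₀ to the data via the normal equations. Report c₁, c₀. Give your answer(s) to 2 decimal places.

c₁ = 0.98, c₀ = -0.13

With design matrix X, XᵀX = [[231, 17]; [17, 5]] and Xᵀv = [224, 16]ᵀ.
Determinant 231·5 − 17² = 866.
c₁ = (224·5 − 17·16)/866 = 424/433; c₀ = (231·16 − 17·224)/866 = -56/433.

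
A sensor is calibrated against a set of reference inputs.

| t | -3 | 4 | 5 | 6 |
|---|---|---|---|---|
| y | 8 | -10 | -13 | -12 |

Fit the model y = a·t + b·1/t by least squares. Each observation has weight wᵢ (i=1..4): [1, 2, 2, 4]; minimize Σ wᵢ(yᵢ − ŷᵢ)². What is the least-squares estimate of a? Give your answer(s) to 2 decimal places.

MᵀWM·[a, b]ᵀ = MᵀWy reads: 235·a + 9·b = -522;  9·a + (769/1800)·b = -313/15.
(Σwᵢ·t·t = 235, Σwᵢ·t·1/t = 9, Σwᵢ·1/t·1/t = 769/1800, Σwᵢ·t·y = -522, Σwᵢ·1/t·y = -313/15.)
det = 235·(769/1800) − 9² = 6983/360.
a = ((-522)·(769/1800) − 9·(-313/15))/(6983/360) = -63378/34915; b = (235·(-313/15) − 9·(-522))/(6983/360) = -74040/6983.

a = -1.82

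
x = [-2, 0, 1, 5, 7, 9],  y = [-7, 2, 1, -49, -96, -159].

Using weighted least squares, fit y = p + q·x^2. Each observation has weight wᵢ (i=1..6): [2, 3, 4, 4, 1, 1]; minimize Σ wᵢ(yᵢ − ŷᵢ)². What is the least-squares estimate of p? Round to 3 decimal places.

The normal system MᵀWM·[p, q]ᵀ = MᵀWy is [[15, 242]; [242, 11498]]·[p, q]ᵀ = [-455, -22535]ᵀ.
Eliminating q: 11498·(row 1) − 242·(row 2) gives 113906·p = 11498·(-455) − 242·(-22535) = 221880, so p = 110940/56953.
Then q = ((-22535) − 242·(110940/56953))/11498 = -227915/113906.

p = 1.948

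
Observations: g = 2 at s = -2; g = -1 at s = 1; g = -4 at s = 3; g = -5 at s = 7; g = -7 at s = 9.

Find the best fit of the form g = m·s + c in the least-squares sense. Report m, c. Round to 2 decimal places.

m = -0.77, c = -0.23

Normal-equation sums: Σs·s = 144, Σs = 18, Σ1 = 5.
For Mᵀg: Σs·g = -115, Σg = -15.
Eliminating c: 5·(row 1) − 18·(row 2) gives 396·m = 5·(-115) − 18·(-15) = -305, so m = -305/396.
Then c = ((-15) − 18·(-305/396))/5 = -5/22.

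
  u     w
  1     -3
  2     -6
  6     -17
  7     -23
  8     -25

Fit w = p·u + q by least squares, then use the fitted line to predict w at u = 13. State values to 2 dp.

Sums needed: Σu·u = 154, Σu = 24, Σ1 = 5.
For Mᵀw: Σu·w = -478, Σw = -74.
So MᵀM·[p, q]ᵀ = Mᵀw: [[154, 24]; [24, 5]]·[p, q]ᵀ = [-478, -74]ᵀ.
Eliminating q: 5·(row 1) − 24·(row 2) gives 194·p = 5·(-478) − 24·(-74) = -614, so p = -307/97.
Then q = ((-74) − 24·(-307/97))/5 = 38/97.
At u = 13: ŵ = (-307/97)·(13) + (38/97)·(1) = -3953/97.

ŵ = -40.75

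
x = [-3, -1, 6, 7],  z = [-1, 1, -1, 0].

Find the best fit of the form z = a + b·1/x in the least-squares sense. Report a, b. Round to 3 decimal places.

a = -0.561, b = -1.214

With design matrix A, AᵀA = [[4, -43/42]; [-43/42, 2045/1764]] and Aᵀz = [-1, -5/6]ᵀ.
Eliminating b: (2045/1764)·(row 1) − (-43/42)·(row 2) gives (6331/1764)·a = (2045/1764)·(-1) − (-43/42)·(-5/6) = -1775/882, so a = -3550/6331.
Then b = ((-5/6) − (-43/42)·(-3550/6331))/(2045/1764) = -7686/6331.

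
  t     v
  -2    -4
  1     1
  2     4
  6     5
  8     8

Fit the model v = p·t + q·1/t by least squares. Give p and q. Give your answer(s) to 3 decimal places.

p = 0.958, q = 1.325

Setting ∂/∂p … = 0 gives: 109·p + 5·q = 111;  5·p + (889/576)·q = 41/6.
Eliminating q: (889/576)·(row 1) − 5·(row 2) gives (82501/576)·p = (889/576)·111 − 5·(41/6) = 26333/192, so p = 4647/4853.
Then q = ((41/6) − 5·(4647/4853))/(889/576) = 6432/4853.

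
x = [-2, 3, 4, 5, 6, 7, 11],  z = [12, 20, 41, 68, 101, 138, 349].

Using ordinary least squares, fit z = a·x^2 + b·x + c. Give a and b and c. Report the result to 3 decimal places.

Sums needed: Σx^2·x^2 = 19316, Σx^2·x = 2098, Σx^2 = 260, Σx·x = 260, Σx = 34, Σ1 = 7.
Right-hand side: Σx^2·z = 55211, Σx·z = 5951, Σz = 729.
Normal equations: [[19316, 2098, 260]; [2098, 260, 34]; [260, 34, 7]]·[a, b, c]ᵀ = [55211, 5951, 729]ᵀ.
Solving the 3×3 system (Gaussian elimination) gives a = 2295593/765618, b = -757975/765618, c = -308274/127603.

a = 2.998, b = -0.990, c = -2.416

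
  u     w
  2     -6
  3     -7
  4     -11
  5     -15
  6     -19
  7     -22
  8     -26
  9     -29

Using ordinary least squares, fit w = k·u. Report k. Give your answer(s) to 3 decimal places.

Forming XᵀX = [[284]] and Xᵀw = [-889]ᵀ gives XᵀX·[k]ᵀ = Xᵀw.
k = (-889)/284 = -3.13028.

k = -3.130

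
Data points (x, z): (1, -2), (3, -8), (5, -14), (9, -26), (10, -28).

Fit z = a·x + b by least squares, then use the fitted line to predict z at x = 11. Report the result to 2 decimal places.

ẑ = -31.40

With design matrix M, MᵀM = [[216, 28]; [28, 5]] and Mᵀz = [-610, -78]ᵀ.
Δ = 216·5 − 28² = 296.
a = ((-610)·5 − 28·(-78))/296 = -433/148; b = (216·(-78) − 28·(-610))/296 = 29/37.
At x = 11: ẑ = (-433/148)·(11) + (29/37)·(1) = -4647/148.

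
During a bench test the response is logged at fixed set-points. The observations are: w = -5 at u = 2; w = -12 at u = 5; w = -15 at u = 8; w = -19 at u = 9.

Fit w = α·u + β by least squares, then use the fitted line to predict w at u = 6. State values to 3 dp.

ŵ = -12.750

XᵀX·[α, β]ᵀ = Xᵀw reads: 174·α + 24·β = -361;  24·α + 4·β = -51.
(Σu·u = 174, Σu = 24, Σ1 = 4, Σu·w = -361, Σw = -51.)
Determinant 174·4 − 24² = 120.
α = ((-361)·4 − 24·(-51))/120 = -11/6; β = (174·(-51) − 24·(-361))/120 = -7/4.
At u = 6: ŵ = (-11/6)·(6) + (-7/4)·(1) = -51/4.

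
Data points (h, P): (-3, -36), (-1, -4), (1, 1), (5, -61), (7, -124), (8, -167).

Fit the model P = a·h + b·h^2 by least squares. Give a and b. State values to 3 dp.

a = 2.890, b = -2.966

Forming AᵀA = [[149, 953]; [953, 7205]] and AᵀP = [-2396, -18616]ᵀ gives AᵀA·[a, b]ᵀ = AᵀP.
Δ = 149·7205 − 953² = 165336.
a = ((-2396)·7205 − 953·(-18616))/165336 = 119467/41334; b = (149·(-18616) − 953·(-2396))/165336 = -122599/41334.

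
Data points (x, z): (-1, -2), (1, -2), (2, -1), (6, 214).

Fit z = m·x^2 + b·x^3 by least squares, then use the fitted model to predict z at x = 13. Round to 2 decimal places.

Entries of AᵀA: Σx^2·x^2 = 1314, Σx^2·x^3 = 7808, Σx^3·x^3 = 46722.
Right-hand side: Σx^2·z = 7696, Σx^3·z = 46216.
Normal equations: [[1314, 7808]; [7808, 46722]]·[m, b]ᵀ = [7696, 46216]ᵀ.
Δ = 1314·46722 − 7808² = 427844.
m = (7696·46722 − 7808·46216)/427844 = -320504/106961; b = (1314·46216 − 7808·7696)/427844 = 159364/106961.
At x = 13: ẑ = (-320504/106961)·(169) + (159364/106961)·(2197) = 295957532/106961.

ẑ = 2766.97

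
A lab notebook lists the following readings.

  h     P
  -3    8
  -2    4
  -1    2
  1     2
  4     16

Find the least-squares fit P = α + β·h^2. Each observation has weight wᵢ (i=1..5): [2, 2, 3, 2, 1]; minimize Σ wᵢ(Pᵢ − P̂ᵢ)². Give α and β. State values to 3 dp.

From the data, Σwᵢ·1 = 10, Σwᵢ·h^2 = 47, Σwᵢ·h^2·h^2 = 455.
And Σwᵢ·P = 50, Σwᵢ·h^2·P = 442.
Determinant 10·455 − 47² = 2341.
α = (50·455 − 47·442)/2341 = 1976/2341; β = (10·442 − 47·50)/2341 = 2070/2341.

α = 0.844, β = 0.884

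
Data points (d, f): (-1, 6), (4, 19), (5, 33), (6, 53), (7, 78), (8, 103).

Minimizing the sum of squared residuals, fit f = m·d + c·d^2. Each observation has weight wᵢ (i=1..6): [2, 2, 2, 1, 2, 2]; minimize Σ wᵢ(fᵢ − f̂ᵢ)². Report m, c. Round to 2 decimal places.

m = -3.62, c = 2.08

The normal equations are: 346·m + 2302·c = 3528;  2302·m + 16054·c = 25006.
Determinant 346·16054 − 2302² = 255480.
m = (3528·16054 − 2302·25006)/255480 = -46265/12774; c = (346·25006 − 2302·3528)/255480 = 26531/12774.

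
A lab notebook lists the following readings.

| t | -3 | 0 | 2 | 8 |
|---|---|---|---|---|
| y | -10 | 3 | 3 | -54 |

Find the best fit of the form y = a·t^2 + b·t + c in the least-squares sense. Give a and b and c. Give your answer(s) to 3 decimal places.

a = -1.082, b = 1.436, c = 3.808

Setting ∂/∂a … = 0 gives: 4193·a + 493·b + 77·c = -3534;  493·a + 77·b + 7·c = -396;  77·a + 7·b + 4·c = -58.
(Σt^2·t^2 = 4193, Σt^2·t = 493, Σt^2 = 77, Σt·t = 77, Σt = 7, Σ1 = 4, Σt^2·y = -3534, Σt·y = -396, Σy = -58.)
Solving the 3×3 system (Gaussian elimination) gives a = -34019/31452, b = 45169/31452, c = 19961/5242.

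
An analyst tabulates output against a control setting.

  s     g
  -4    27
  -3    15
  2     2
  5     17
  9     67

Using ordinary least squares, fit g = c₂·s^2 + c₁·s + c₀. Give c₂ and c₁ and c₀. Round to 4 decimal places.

From the data, Σs^2·s^2 = 7539, Σs^2·s = 771, Σs^2 = 135, Σs·s = 135, Σs = 9, Σ1 = 5.
Moment sums: Σs^2·g = 6427, Σs·g = 539, Σg = 128.
So XᵀX·[c₂, c₁, c₀]ᵀ = Xᵀg: [[7539, 771, 135]; [771, 135, 9]; [135, 9, 5]]·[c₂, c₁, c₀]ᵀ = [6427, 539, 128]ᵀ.
Solving the 3×3 system (Gaussian elimination) gives c₂ = 14395/13926, c₁ = -27803/13926, c₀ = 271/211.

c₂ = 1.0337, c₁ = -1.9965, c₀ = 1.2844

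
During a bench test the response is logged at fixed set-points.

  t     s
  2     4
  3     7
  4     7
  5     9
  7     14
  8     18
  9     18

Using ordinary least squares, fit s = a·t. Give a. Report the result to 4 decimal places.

From the data, Σt·t = 248.
And Σt·s = 506.
XᵀX·[a]ᵀ = Xᵀs becomes [[248]]·[a]ᵀ = [506]ᵀ.
a = 506/248 = 2.04032.

a = 2.0403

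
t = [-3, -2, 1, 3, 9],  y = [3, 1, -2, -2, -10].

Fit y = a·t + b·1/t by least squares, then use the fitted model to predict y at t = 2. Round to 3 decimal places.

ŷ = -2.108

With design matrix A, AᵀA = [[104, 5]; [5, 481/324]] and Aᵀy = [-109, -95/18]ᵀ.
det = 104·(481/324) − 5² = 10481/81.
a = ((-109)·(481/324) − 5·(-95/18))/(10481/81) = -43879/41924; b = (104·(-95/18) − 5·(-109))/(10481/81) = -315/10481.
At t = 2: ŷ = (-43879/41924)·(2) + (-315/10481)·(1/2) = -22097/10481.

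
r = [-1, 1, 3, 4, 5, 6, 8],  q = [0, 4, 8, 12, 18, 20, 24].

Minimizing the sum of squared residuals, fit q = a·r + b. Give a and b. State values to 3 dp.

AᵀA·[a, b]ᵀ = Aᵀq reads: 152·a + 26·b = 478;  26·a + 7·b = 86.
Determinant 152·7 − 26² = 388.
a = (478·7 − 26·86)/388 = 555/194; b = (152·86 − 26·478)/388 = 161/97.

a = 2.861, b = 1.660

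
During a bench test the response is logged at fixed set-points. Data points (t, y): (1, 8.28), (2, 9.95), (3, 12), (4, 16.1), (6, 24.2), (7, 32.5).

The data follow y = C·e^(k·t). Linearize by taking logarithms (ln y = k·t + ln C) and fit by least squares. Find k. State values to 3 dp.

k = 0.228

Let Y = ln y. Fitting Y = k·t + ln C by least squares:
Σt = 23.0000, Σ(t)² = 115.0000, Σln y = 16.3427, Σt·ln y = 68.7658.
Equations: 115.0000·k + 23.0000·ln C = 68.7658;  23.0000·k + 6·ln C = 16.3427.
Slope k = (n·Σt·ln y − Σt·Σln y)/(n·Σ(t)² − (Σt)²) = (6·68.7658 − 23.0000·16.3427)/161.0000 = 0.22802; ln C = (Σln y − k·Σt)/n = 1.84970.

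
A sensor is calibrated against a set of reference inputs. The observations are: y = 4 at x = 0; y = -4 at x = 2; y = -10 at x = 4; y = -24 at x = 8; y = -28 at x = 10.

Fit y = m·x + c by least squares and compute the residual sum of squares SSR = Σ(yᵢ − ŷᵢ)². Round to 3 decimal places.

SSR = 4.279

Forming AᵀA = [[184, 24]; [24, 5]] and Aᵀy = [-520, -62]ᵀ gives AᵀA·[m, c]ᵀ = Aᵀy.
Δ = 184·5 − 24² = 344.
m = ((-520)·5 − 24·(-62))/344 = -139/43; c = (184·(-62) − 24·(-520))/344 = 134/43.
Residuals: 38/43, -28/43, -8/43, -54/43, 52/43; SSR = 184/43.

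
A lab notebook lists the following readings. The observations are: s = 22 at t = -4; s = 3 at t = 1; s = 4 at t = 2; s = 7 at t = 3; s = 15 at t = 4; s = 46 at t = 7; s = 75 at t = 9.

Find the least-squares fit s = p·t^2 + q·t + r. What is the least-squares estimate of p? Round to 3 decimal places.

p = 1.010

Setting ∂/∂p … = 0 gives: 9572·p + 1108·q + 176·r = 9003;  1108·p + 176·q + 22·r = 1001;  176·p + 22·q + 7·r = 172.
Inverting the 3×3 Gram matrix, [p, q, r]ᵀ = [213895/211848, -197837/211848, 74875/35308]ᵀ.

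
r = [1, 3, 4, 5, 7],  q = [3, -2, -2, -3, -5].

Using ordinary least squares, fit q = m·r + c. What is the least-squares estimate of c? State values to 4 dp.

With design matrix M, MᵀM = [[100, 20]; [20, 5]] and Mᵀq = [-61, -9]ᵀ.
Determinant 100·5 − 20² = 100.
m = ((-61)·5 − 20·(-9))/100 = -5/4; c = (100·(-9) − 20·(-61))/100 = 16/5.

c = 3.2000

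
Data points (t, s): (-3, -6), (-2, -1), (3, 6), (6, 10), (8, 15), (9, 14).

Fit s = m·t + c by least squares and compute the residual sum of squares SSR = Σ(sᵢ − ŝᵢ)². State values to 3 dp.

From the data, Σt·t = 203, Σt = 21, Σ1 = 6.
Moment sums: Σt·s = 344, Σs = 38.
Normal equations: [[203, 21]; [21, 6]]·[m, c]ᵀ = [344, 38]ᵀ.
Eliminating c: 6·(row 1) − 21·(row 2) gives 777·m = 6·344 − 21·38 = 1266, so m = 422/259.
Then c = (38 − 21·(422/259))/6 = 70/111.
Residuals: -1354/777, 1265/777, 374/777, -316/777, 1037/777, -1006/777; SSR = 7414/777.

SSR = 9.542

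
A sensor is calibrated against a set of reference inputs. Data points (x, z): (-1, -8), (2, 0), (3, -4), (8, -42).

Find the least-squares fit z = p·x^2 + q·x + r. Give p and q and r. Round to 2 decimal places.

p = -1.00, q = 3.22, r = -3.58

The normal system MᵀM·[p, q, r]ᵀ = Mᵀz is [[4194, 546, 78]; [546, 78, 12]; [78, 12, 4]]·[p, q, r]ᵀ = [-2732, -340, -54]ᵀ.
Inverting the 3×3 Gram matrix, [p, q, r]ᵀ = [-2497/2487, 8009/2487, -2970/829]ᵀ.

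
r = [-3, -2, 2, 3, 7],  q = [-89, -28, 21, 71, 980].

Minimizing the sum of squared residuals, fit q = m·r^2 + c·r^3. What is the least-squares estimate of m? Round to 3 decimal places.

Entries of AᵀA: Σr^2·r^2 = 2595, Σr^2·r^3 = 16807, Σr^3·r^3 = 119235.
And Σr^2·q = 47830, Σr^3·q = 340852.
Eliminating c: 119235·(row 1) − 16807·(row 2) gives 26939576·m = 119235·47830 − 16807·340852 = -25689514, so m = -12844757/13469788.
Then c = (340852 − 16807·(-12844757/13469788))/119235 = 40316065/13469788.

m = -0.954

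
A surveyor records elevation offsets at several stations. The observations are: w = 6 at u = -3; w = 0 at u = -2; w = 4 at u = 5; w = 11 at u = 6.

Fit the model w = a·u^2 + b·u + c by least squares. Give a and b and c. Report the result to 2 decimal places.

a = 0.81, b = -1.88, c = -6.97

Setting ∂/∂a … = 0 gives: 2018·a + 306·b + 74·c = 550;  306·a + 74·b + 6·c = 68;  74·a + 6·b + 4·c = 21.
(Σu^2·u^2 = 2018, Σu^2·u = 306, Σu^2 = 74, Σu·u = 74, Σu = 6, Σ1 = 4, Σu^2·w = 550, Σu·w = 68, Σw = 21.)
Row-reducing yields a = 13/16, b = -1951/1040, c = -3623/520.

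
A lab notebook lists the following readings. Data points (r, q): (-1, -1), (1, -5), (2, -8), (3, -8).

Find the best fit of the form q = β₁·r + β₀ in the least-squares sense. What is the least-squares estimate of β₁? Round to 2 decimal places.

Sums needed: Σr·r = 15, Σr = 5, Σ1 = 4.
Right-hand side: Σr·q = -44, Σq = -22.
So MᵀM·[β₁, β₀]ᵀ = Mᵀq: [[15, 5]; [5, 4]]·[β₁, β₀]ᵀ = [-44, -22]ᵀ.
det = 15·4 − 5² = 35.
β₁ = ((-44)·4 − 5·(-22))/35 = -66/35; β₀ = (15·(-22) − 5·(-44))/35 = -22/7.

β₁ = -1.89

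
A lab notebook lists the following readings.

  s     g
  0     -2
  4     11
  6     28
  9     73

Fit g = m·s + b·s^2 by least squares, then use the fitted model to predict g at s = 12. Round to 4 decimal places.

ĝ = 136.6970

The normal equations are: 133·m + 1009·b = 869;  1009·m + 8113·b = 7097.
det = 133·8113 − 1009² = 60948.
m = (869·8113 − 1009·7097)/60948 = -9223/5079; b = (133·7097 − 1009·869)/60948 = 5590/5079.
At s = 12: ĝ = (-9223/5079)·(12) + (5590/5079)·(144) = 231428/1693.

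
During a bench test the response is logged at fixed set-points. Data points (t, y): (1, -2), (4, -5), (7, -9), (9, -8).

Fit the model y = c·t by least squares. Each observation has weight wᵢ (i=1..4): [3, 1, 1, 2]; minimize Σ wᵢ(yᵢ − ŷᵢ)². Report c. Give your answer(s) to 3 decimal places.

Normal-equation sums: Σwᵢ·t·t = 230.
For AᵀWy: Σwᵢ·t·y = -233.
So AᵀWA·[c]ᵀ = AᵀWy: [[230]]·[c]ᵀ = [-233]ᵀ.
Hence c = -233 / 230 ≈ -1.01304.

c = -1.013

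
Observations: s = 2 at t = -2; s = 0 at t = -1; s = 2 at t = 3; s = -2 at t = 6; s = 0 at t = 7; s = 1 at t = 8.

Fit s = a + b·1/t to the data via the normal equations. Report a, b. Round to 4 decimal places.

Sums needed: Σ1 = 6, Σ1/t = -41/56, Σ1/t·1/t = 40217/28224.
Right-hand side: Σs = 3, Σ1/t·s = -13/24.
Eliminating b: (40217/28224)·(row 1) − (-41/56)·(row 2) gives (75391/9408)·a = (40217/28224)·3 − (-41/56)·(-13/24) = 6081/1568, so a = 36486/75391.
Then b = ((-13/24) − (-41/56)·(36486/75391))/(40217/28224) = -9912/75391.

a = 0.4840, b = -0.1315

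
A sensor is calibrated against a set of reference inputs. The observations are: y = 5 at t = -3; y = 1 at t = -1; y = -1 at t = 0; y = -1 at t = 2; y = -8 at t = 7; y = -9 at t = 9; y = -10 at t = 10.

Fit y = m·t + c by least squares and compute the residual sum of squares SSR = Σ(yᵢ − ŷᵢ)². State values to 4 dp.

SSR = 5.5698

Compute the Gram sums: Σt·t = 244, Σt = 24, Σ1 = 7.
Moment sums: Σt·y = -255, Σy = -23.
So MᵀM·[m, c]ᵀ = Mᵀy: [[244, 24]; [24, 7]]·[m, c]ᵀ = [-255, -23]ᵀ.
det = 244·7 − 24² = 1132.
m = ((-255)·7 − 24·(-23))/1132 = -1233/1132; c = (244·(-23) − 24·(-255))/1132 = 127/283.
Residuals: 1453/1132, -609/1132, -410/283, 413/566, -933/1132, 401/1132, 251/566; SSR = 6305/1132.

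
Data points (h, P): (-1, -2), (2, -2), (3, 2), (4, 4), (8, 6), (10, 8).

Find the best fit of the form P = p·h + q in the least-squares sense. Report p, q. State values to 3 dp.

p = 0.967, q = -1.525

The normal equations are: 194·p + 26·q = 148;  26·p + 6·q = 16.
(Σh·h = 194, Σh = 26, Σ1 = 6, Σh·P = 148, ΣP = 16.)
det = 194·6 − 26² = 488.
p = (148·6 − 26·16)/488 = 59/61; q = (194·16 − 26·148)/488 = -93/61.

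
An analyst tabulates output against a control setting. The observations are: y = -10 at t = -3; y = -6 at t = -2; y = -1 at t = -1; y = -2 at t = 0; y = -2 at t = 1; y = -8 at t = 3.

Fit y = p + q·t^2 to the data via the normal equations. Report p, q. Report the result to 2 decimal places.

Sums needed: Σ1 = 6, Σt^2 = 24, Σt^2·t^2 = 180.
And Σy = -29, Σt^2·y = -189.
Determinant 6·180 − 24² = 504.
p = ((-29)·180 − 24·(-189))/504 = -19/14; q = (6·(-189) − 24·(-29))/504 = -73/84.

p = -1.36, q = -0.87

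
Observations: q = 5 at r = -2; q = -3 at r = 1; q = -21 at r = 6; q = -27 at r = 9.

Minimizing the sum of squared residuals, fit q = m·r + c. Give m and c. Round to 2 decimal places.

Forming XᵀX = [[122, 14]; [14, 4]] and Xᵀq = [-382, -46]ᵀ gives XᵀX·[m, c]ᵀ = Xᵀq.
Determinant 122·4 − 14² = 292.
m = ((-382)·4 − 14·(-46))/292 = -221/73; c = (122·(-46) − 14·(-382))/292 = -66/73.

m = -3.03, c = -0.90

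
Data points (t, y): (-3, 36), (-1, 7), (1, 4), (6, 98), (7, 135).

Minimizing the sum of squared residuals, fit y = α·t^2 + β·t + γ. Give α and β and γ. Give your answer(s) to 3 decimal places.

Compute the Gram sums: Σt^2·t^2 = 3780, Σt^2·t = 532, Σt^2 = 96, Σt·t = 96, Σt = 10, Σ1 = 5.
And Σt^2·y = 10478, Σt·y = 1422, Σy = 280.
Inverting the 3×3 Gram matrix, [α, β, γ]ᵀ = [29585/9874, -10181/4937, 12818/4937]ᵀ.

α = 2.996, β = -2.062, γ = 2.596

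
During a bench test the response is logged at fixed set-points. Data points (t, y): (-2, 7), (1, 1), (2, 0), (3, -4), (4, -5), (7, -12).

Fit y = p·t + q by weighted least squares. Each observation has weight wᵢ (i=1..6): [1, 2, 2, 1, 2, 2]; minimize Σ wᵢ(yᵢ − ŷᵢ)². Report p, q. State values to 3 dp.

The normal equations are: 153·p + 29·q = -232;  29·p + 10·q = -29.
Determinant 153·10 − 29² = 689.
p = ((-232)·10 − 29·(-29))/689 = -1479/689; q = (153·(-29) − 29·(-232))/689 = 2291/689.

p = -2.147, q = 3.325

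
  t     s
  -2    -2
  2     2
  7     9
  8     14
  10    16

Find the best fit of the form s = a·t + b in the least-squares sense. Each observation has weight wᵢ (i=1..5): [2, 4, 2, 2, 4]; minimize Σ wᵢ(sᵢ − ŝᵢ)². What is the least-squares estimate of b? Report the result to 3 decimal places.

Normal-equation sums: Σwᵢ·t·t = 650, Σwᵢ·t = 74, Σwᵢ·1 = 14.
Right-hand side: Σwᵢ·t·s = 1014, Σwᵢ·s = 114.
Normal equations: [[650, 74]; [74, 14]]·[a, b]ᵀ = [1014, 114]ᵀ.
Eliminating b: 14·(row 1) − 74·(row 2) gives 3624·a = 14·1014 − 74·114 = 5760, so a = 240/151.
Then b = (114 − 74·(240/151))/14 = -39/151.

b = -0.258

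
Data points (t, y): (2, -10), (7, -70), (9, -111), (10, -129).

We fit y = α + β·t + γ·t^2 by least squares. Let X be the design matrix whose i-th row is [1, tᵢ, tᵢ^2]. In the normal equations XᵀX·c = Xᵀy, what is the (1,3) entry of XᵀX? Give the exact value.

Row 1 ↔ basis 1, column 3 ↔ basis t^2, so (XᵀX)_{1,3} = Σᵢ t^2 = (1)·(4) + (1)·(49) + (1)·(81) + (1)·(100) = 234.

234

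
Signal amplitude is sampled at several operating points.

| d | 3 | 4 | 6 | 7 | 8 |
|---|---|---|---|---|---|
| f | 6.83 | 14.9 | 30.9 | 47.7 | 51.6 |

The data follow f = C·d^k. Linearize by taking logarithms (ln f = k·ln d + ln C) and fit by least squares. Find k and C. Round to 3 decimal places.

With ln fᵢ as the transformed response and ln dᵢ as the regressor:
Σln d = 8.3020, Σ(ln d)² = 14.4498, Σln f = 15.8619, Σln d·ln f = 27.7239.
Equations: 14.4498·k + 8.3020·ln C = 27.7239;  8.3020·k + 5·ln C = 15.8619.
Δ = 14.4498·5 − (8.3020)² = 3.3255; k = (27.7239·5 − 8.3020·15.8619)/3.3255 = 2.08500, ln C = (14.4498·15.8619 − 8.3020·27.7239)/3.3255 = -0.28956, so C = exp(-0.28956) = 0.74859.

k = 2.085, C = 0.749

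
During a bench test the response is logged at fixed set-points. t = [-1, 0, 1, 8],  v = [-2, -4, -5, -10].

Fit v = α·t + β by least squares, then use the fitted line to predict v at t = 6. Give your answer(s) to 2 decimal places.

v̂ = -8.53

The normal system MᵀM·[α, β]ᵀ = Mᵀv is [[66, 8]; [8, 4]]·[α, β]ᵀ = [-83, -21]ᵀ.
Δ = 66·4 − 8² = 200.
α = ((-83)·4 − 8·(-21))/200 = -41/50; β = (66·(-21) − 8·(-83))/200 = -361/100.
At t = 6: v̂ = (-41/50)·(6) + (-361/100)·(1) = -853/100.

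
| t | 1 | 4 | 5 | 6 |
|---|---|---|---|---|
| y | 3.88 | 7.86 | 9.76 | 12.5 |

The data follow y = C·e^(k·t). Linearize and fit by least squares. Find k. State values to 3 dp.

k = 0.233

Let Y = ln y. Fitting Y = k·t + ln C by least squares:
XᵀX = [[78.0000, 16.0000]; [16.0000, 4]], rhs = [36.1488, 8.2216]ᵀ  (here Σt = 16.0000, Σ(t)² = 78.0000, Σln y = 8.2216, Σt·ln y = 36.1488).
Slope k = (n·Σt·ln y − Σt·Σln y)/(n·Σ(t)² − (Σt)²) = (4·36.1488 − 16.0000·8.2216)/56.0000 = 0.23302; ln C = (Σln y − k·Σt)/n = 1.12334.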